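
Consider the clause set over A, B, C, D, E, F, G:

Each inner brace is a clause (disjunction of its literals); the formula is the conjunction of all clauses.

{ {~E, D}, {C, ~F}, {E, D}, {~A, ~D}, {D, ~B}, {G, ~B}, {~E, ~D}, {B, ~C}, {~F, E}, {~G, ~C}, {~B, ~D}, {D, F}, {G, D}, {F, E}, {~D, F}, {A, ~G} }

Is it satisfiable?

Suppose E = 0.
(D) alone gives D = 1.
(~A) alone gives A = 0.
(~F) alone gives F = 0.
Now (F) is unsatisfied and unit — conflict.
So E must be the other value — set E = 1.
(D) alone gives D = 1.
Now (~D) is unsatisfied and unit — conflict.
Both values of E lead to a conflict.
No assignment satisfies every clause.

No, unsatisfiable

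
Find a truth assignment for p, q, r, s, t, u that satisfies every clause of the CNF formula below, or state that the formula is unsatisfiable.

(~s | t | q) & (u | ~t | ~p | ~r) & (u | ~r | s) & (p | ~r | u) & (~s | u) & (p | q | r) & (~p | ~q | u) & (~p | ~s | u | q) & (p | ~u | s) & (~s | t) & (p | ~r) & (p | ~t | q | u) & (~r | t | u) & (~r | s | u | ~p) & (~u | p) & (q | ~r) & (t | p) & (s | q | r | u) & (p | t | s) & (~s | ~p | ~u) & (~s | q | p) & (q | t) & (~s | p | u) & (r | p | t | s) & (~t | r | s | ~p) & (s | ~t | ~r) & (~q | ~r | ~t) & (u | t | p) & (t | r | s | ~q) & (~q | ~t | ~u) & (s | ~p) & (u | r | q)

p: 0, q: 1, r: 0, s: 0, t: 1, u: 0

Case s = 0:
From the singleton clause (~p), p = 0.
From the singleton clause (~u), u = 0.
From the singleton clause (~r), r = 0.
From the singleton clause (q), q = 1.
From the singleton clause (t), t = 1.
This assignment satisfies each clause.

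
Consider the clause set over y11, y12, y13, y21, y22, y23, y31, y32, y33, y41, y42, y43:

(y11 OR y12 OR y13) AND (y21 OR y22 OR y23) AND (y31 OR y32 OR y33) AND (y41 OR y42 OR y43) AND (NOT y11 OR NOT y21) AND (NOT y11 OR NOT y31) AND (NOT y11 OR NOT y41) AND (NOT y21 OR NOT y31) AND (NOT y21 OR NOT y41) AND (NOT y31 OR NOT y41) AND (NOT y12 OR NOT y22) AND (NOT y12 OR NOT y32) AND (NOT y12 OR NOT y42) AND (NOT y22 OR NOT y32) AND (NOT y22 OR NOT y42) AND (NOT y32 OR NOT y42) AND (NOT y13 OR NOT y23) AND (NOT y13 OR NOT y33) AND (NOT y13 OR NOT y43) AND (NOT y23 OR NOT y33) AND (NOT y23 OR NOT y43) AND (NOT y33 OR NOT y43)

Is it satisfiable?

No, unsatisfiable

Branch on y11: set y11 = false.
Branch on y12: set y12 = true.
The clause (NOT y22) is unit, so y22 = false.
The clause (NOT y32) is unit, so y32 = false.
The clause (NOT y42) is unit, so y42 = false.
Branch on y21: set y21 = true.
The clause (NOT y31) is unit, so y31 = false.
The clause (y33) is unit, so y33 = true.
The clause (NOT y41) is unit, so y41 = false.
The clause (y43) is unit, so y43 = true.
That conflicts with the unit clause (NOT y43).
So y21 must be the other value — set y21 = false.
The clause (y23) is unit, so y23 = true.
The clause (NOT y13) is unit, so y13 = false.
The clause (NOT y33) is unit, so y33 = false.
The clause (y31) is unit, so y31 = true.
The clause (NOT y41) is unit, so y41 = false.
The clause (y43) is unit, so y43 = true.
That conflicts with the unit clause (NOT y43).
Both values of y21 lead to a conflict.
So y12 must be the other value — set y12 = false.
The clause (y13) is unit, so y13 = true.
The clause (NOT y23) is unit, so y23 = false.
The clause (NOT y33) is unit, so y33 = false.
The clause (NOT y43) is unit, so y43 = false.
Branch on y21: set y21 = true.
The clause (NOT y31) is unit, so y31 = false.
The clause (y32) is unit, so y32 = true.
The clause (NOT y41) is unit, so y41 = false.
The clause (y42) is unit, so y42 = true.
That conflicts with the unit clause (NOT y42).
So y21 must be the other value — set y21 = false.
The clause (y22) is unit, so y22 = true.
The clause (NOT y32) is unit, so y32 = false.
The clause (y31) is unit, so y31 = true.
The clause (NOT y41) is unit, so y41 = false.
The clause (y42) is unit, so y42 = true.
That conflicts with the unit clause (NOT y42).
Both values of y21 lead to a conflict.
Both values of y12 lead to a conflict.
So y11 must be the other value — set y11 = true.
The clause (NOT y21) is unit, so y21 = false.
The clause (NOT y31) is unit, so y31 = false.
The clause (NOT y41) is unit, so y41 = false.
Branch on y22: set y22 = true.
The clause (NOT y12) is unit, so y12 = false.
The clause (NOT y32) is unit, so y32 = false.
The clause (y33) is unit, so y33 = true.
The clause (NOT y42) is unit, so y42 = false.
The clause (y43) is unit, so y43 = true.
That conflicts with the unit clause (NOT y43).
So y22 must be the other value — set y22 = false.
The clause (y23) is unit, so y23 = true.
The clause (NOT y13) is unit, so y13 = false.
The clause (NOT y33) is unit, so y33 = false.
The clause (y32) is unit, so y32 = true.
The clause (NOT y12) is unit, so y12 = false.
The clause (NOT y42) is unit, so y42 = false.
The clause (y43) is unit, so y43 = true.
That conflicts with the unit clause (NOT y43).
Both values of y22 lead to a conflict.
Both values of y11 lead to a conflict.
No assignment satisfies every clause.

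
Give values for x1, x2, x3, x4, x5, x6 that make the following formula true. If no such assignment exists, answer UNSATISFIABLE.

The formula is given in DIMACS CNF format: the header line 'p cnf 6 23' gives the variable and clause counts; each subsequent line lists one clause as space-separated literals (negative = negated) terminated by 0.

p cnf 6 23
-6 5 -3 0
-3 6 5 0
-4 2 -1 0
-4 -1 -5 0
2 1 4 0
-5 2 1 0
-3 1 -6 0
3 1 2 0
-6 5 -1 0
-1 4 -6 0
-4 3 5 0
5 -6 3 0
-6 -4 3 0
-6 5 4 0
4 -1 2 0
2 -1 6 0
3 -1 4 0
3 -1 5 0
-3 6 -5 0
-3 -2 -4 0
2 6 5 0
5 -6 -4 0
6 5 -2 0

Case x6 = False:
Case x3 = False:
Case x1 = False:
Unit clause (x2) forces x2 = True.
Unit clause (x5) forces x5 = True.
No clause remains; x4 is free.

x1: False, x2: True, x3: False, x4: True, x5: True, x6: False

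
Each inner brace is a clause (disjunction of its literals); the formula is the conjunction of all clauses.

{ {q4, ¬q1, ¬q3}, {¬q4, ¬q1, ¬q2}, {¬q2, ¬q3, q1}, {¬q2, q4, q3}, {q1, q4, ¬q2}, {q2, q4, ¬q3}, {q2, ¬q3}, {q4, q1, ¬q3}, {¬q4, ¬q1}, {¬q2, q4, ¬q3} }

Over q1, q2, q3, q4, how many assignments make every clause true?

4

There are 2^4 = 16 truth assignments over (q1, q2, q3, q4).
Check each against the 10 clauses (columns in the order q1, q2, q3, q4):
  F F F F  ✓ satisfies all
  F F F T  ✓ satisfies all
  F F T F  ✗ fails (q2 ∨ q4 ∨ ¬q3)
  F F T T  ✗ fails (q2 ∨ ¬q3)
  F T F F  ✗ fails (¬q2 ∨ q4 ∨ q3)
  F T F T  ✓ satisfies all
  F T T F  ✗ fails (¬q2 ∨ ¬q3 ∨ q1)
  F T T T  ✗ fails (¬q2 ∨ ¬q3 ∨ q1)
  T F F F  ✓ satisfies all
  T F F T  ✗ fails (¬q4 ∨ ¬q1)
  T F T F  ✗ fails (q4 ∨ ¬q1 ∨ ¬q3)
  T F T T  ✗ fails (q2 ∨ ¬q3)
  T T F F  ✗ fails (¬q2 ∨ q4 ∨ q3)
  T T F T  ✗ fails (¬q4 ∨ ¬q1 ∨ ¬q2)
  T T T F  ✗ fails (q4 ∨ ¬q1 ∨ ¬q3)
  T T T T  ✗ fails (¬q4 ∨ ¬q1 ∨ ¬q2)
4 of the 16 rows are models.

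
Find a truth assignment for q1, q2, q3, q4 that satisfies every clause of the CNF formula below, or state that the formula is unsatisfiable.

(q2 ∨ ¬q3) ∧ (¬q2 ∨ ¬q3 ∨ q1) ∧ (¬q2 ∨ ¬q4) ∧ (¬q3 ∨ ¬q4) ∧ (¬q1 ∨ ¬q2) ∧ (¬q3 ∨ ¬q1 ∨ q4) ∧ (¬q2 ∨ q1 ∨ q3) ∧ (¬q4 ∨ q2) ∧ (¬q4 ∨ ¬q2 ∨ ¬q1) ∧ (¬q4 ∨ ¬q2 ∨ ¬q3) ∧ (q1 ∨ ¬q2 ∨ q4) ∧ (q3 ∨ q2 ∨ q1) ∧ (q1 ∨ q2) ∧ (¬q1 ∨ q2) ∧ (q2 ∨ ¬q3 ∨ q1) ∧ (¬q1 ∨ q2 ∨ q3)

Suppose q2 = True.
From the singleton clause (¬q4), q4 = False.
From the singleton clause (¬q1), q1 = False.
Now (q1) is unsatisfied and unit — conflict.
That branch fails; take q2 = False instead.
From the singleton clause (¬q3), q3 = False.
From the singleton clause (¬q4), q4 = False.
From the singleton clause (q1), q1 = True.
Now (¬q1) is unsatisfied and unit — conflict.
Neither q2 = True nor q2 = False works.

UNSATISFIABLE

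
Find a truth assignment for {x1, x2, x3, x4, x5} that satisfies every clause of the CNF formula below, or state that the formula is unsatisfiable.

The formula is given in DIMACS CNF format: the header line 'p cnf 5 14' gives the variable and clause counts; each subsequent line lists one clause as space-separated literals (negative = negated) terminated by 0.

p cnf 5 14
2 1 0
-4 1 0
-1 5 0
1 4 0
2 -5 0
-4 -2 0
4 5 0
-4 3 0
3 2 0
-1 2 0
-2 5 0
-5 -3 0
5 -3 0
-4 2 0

x1=True; x2=True; x3=False; x4=False; x5=True

Try x2 = True.
From the singleton clause (¬x4), x4 = False.
From the singleton clause (x1), x1 = True.
From the singleton clause (x5), x5 = True.
From the singleton clause (¬x3), x3 = False.
All clauses are satisfied.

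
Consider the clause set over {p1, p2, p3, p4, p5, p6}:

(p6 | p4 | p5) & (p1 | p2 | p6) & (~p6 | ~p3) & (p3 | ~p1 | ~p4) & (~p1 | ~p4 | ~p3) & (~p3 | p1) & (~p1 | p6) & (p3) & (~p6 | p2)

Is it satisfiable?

The clause (p3) is unit, so p3 = 1.
The clause (~p6) is unit, so p6 = 0.
The clause (p1) is unit, so p1 = 1.
That conflicts with the unit clause (~p1).
No assignment satisfies every clause.

Unsatisfiable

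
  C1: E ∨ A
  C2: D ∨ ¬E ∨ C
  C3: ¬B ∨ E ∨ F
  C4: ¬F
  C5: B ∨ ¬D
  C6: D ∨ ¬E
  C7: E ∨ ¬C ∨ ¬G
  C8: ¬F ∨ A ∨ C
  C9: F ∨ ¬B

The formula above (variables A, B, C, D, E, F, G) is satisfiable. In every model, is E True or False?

False

Suppose E = True.
(¬F) alone gives F = False.
(D) alone gives D = True.
(B) alone gives B = True.
That conflicts with the unit clause (¬B).
So every satisfying assignment has E = False.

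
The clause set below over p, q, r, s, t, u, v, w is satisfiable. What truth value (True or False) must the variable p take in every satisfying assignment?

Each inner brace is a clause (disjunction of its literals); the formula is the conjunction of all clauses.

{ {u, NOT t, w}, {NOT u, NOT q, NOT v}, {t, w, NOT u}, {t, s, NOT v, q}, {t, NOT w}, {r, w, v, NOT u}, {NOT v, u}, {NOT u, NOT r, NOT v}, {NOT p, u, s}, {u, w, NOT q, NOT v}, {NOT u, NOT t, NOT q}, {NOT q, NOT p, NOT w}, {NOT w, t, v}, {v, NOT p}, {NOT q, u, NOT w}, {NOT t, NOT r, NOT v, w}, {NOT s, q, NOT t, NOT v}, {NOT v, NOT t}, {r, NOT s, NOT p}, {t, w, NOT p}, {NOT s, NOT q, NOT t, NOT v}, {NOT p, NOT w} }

False

Suppose p = true.
The clause (v) is unit, so v = true.
The clause (u) is unit, so u = true.
The clause (NOT q) is unit, so q = false.
The clause (NOT r) is unit, so r = false.
The clause (NOT t) is unit, so t = false.
The clause (w) is unit, so w = true.
That conflicts with the unit clause (NOT w).
So every satisfying assignment has p = False.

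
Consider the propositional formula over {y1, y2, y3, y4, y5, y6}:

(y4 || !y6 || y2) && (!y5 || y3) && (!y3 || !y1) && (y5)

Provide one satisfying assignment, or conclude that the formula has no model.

(y5) alone gives y5 = true.
(y3) alone gives y3 = true.
(!y1) alone gives y1 = false.
Suppose y4 = true.
Every clause is now satisfied; y2, y6 are unconstrained.

y1: false; y2: true; y3: true; y4: true; y5: true; y6: true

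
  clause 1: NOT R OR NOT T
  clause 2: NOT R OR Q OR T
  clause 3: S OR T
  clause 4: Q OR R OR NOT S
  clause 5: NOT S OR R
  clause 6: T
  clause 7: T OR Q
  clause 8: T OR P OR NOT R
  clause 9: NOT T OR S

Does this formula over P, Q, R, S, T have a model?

Unit clause (T) forces T = true.
Unit clause (NOT R) forces R = false.
Unit clause (NOT S) forces S = false.
But (S) is also a unit clause — contradiction.
No assignment satisfies every clause.

Unsatisfiable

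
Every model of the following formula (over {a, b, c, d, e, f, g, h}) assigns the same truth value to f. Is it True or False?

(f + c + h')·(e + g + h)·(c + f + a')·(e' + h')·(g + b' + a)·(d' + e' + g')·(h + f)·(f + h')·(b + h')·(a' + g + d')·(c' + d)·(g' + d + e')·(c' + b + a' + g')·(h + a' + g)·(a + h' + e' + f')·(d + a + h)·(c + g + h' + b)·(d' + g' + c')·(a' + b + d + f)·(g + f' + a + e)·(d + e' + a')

Suppose f = 0.
(h) alone gives h = 1.
That conflicts with the unit clause (h').
So every satisfying assignment has f = True.

True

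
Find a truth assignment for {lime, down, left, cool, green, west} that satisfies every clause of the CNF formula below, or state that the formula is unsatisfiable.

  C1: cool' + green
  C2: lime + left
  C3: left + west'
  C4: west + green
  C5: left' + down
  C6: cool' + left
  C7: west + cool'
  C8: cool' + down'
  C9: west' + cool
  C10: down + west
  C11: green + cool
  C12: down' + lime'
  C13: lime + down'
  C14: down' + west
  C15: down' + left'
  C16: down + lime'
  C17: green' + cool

Branch on cool: set cool = 0.
(west') alone gives west = 0.
(green) alone gives green = 1.
Now (green') is unsatisfied and unit — conflict.
So cool must be the other value — set cool = 1.
(green) alone gives green = 1.
(left) alone gives left = 1.
(down) alone gives down = 1.
Now (down') is unsatisfied and unit — conflict.
Either choice for cool ends in contradiction.

UNSATISFIABLE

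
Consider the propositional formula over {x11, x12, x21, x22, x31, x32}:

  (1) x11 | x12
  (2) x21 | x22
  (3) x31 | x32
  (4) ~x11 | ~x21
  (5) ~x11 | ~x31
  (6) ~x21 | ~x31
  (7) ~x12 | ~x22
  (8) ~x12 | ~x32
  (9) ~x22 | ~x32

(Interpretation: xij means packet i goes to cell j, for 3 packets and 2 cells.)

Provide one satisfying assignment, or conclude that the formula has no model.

Suppose x11 = 1.
The clause (~x21) is unit, so x21 = 0.
The clause (x22) is unit, so x22 = 1.
The clause (~x31) is unit, so x31 = 0.
The clause (x32) is unit, so x32 = 1.
That conflicts with the unit clause (~x32).
So x11 must be the other value — set x11 = 0.
The clause (x12) is unit, so x12 = 1.
The clause (~x22) is unit, so x22 = 0.
The clause (x21) is unit, so x21 = 1.
The clause (~x31) is unit, so x31 = 0.
The clause (x32) is unit, so x32 = 1.
That conflicts with the unit clause (~x32).
Both values of x11 lead to a conflict.

UNSATISFIABLE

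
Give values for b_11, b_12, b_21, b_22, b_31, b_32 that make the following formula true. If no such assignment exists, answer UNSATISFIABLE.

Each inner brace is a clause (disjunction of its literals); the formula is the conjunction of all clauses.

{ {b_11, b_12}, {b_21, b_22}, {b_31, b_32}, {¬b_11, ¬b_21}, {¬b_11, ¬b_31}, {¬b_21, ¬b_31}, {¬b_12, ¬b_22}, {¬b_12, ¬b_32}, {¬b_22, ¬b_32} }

UNSATISFIABLE

Branch on b_11: set b_11 = True.
From the singleton clause (¬b_21), b_21 = False.
From the singleton clause (b_22), b_22 = True.
From the singleton clause (¬b_31), b_31 = False.
From the singleton clause (b_32), b_32 = True.
That conflicts with the unit clause (¬b_32).
Undo b_11 and try b_11 = False.
From the singleton clause (b_12), b_12 = True.
From the singleton clause (¬b_22), b_22 = False.
From the singleton clause (b_21), b_21 = True.
From the singleton clause (¬b_31), b_31 = False.
From the singleton clause (b_32), b_32 = True.
That conflicts with the unit clause (¬b_32).
Neither b_11 = True nor b_11 = False works.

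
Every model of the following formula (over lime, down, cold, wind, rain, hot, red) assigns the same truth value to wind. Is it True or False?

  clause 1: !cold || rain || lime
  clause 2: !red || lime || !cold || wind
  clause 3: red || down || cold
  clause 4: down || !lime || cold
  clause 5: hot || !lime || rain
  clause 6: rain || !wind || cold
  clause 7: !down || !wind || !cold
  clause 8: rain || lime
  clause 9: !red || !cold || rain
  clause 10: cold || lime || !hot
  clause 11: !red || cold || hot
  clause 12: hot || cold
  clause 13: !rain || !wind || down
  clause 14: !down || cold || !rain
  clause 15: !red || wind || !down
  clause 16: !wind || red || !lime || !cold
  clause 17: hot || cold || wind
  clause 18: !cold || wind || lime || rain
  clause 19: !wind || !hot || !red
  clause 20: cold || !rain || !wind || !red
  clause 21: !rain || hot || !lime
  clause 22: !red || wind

False

Suppose wind = true.
Case rain = true:
Unit clause (down) forces down = true.
Unit clause (!cold) forces cold = false.
Now (cold) is unsatisfied and unit — conflict.
That branch fails; take rain = false instead.
Unit clause (cold) forces cold = true.
Unit clause (lime) forces lime = true.
Unit clause (hot) forces hot = true.
Unit clause (!down) forces down = false.
Unit clause (!red) forces red = false.
Now (red) is unsatisfied and unit — conflict.
Neither rain = true nor rain = false works.
So every satisfying assignment has wind = False.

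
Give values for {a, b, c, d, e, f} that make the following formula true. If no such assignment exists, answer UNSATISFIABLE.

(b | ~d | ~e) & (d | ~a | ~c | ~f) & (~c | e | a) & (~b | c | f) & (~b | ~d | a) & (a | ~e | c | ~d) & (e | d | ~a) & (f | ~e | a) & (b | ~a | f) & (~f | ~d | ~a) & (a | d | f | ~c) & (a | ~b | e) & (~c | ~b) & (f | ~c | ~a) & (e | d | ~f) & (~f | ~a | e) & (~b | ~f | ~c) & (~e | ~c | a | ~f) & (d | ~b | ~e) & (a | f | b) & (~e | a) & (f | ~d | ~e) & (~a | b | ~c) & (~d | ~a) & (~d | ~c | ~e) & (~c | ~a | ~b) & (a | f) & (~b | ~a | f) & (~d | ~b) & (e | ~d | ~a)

a=1, b=0, c=0, d=0, e=1, f=1

Try c = 0.
Try b = 0.
Try d = 0.
Try e = 1.
(a) alone gives a = 1.
(f) alone gives f = 1.
This assignment satisfies each clause.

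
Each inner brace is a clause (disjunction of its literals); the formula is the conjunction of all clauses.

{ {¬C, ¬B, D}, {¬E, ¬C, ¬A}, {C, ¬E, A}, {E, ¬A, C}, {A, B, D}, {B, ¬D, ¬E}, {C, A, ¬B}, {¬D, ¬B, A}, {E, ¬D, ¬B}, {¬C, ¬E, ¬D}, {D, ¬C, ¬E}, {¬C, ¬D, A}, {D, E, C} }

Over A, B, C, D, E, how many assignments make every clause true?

6

There are 2^5 = 32 truth assignments over (A, B, C, D, E).
Split on D. With D = True, the clauses containing D are satisfied and ¬D drops from the rest; 3 of the 2^4 = 16 assignments to the other variables satisfy what remains.
With D = False, by the same count on the reduced clause set, 3 assignments work.
(One model: A=F, B=F, C=F, D=T, E=F.)
Total: 3 + 3 = 6.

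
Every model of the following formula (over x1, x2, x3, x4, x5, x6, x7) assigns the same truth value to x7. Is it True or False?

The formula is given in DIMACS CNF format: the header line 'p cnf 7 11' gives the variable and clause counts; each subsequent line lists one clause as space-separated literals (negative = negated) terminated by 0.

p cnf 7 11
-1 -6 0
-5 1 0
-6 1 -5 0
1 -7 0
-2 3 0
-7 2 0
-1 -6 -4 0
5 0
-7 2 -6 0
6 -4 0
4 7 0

Suppose x7 = False.
Unit clause (x5) forces x5 = True.
Unit clause (x1) forces x1 = True.
Unit clause (¬x6) forces x6 = False.
Unit clause (¬x4) forces x4 = False.
That conflicts with the unit clause (x4).
So every satisfying assignment has x7 = True.

True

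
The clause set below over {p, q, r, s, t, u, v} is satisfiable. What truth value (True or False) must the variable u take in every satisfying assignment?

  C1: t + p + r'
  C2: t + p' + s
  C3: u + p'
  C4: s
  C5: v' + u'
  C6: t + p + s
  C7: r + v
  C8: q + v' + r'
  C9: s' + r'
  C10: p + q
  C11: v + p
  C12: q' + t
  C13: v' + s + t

Suppose u = 1.
The clause (s) is unit, so s = 1.
The clause (v') is unit, so v = 0.
The clause (r) is unit, so r = 1.
But (r') is also a unit clause — contradiction.
So every satisfying assignment has u = False.

False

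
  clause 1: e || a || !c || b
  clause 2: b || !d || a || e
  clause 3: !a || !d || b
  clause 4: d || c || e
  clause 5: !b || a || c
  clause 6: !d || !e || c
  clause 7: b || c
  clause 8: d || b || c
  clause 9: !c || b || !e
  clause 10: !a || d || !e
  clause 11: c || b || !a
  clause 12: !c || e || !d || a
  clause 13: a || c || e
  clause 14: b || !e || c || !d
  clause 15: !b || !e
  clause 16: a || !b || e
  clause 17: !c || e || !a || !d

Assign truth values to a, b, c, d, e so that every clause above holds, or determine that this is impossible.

Branch on b: set b = false.
Unit clause (c) forces c = true.
Unit clause (!e) forces e = false.
Unit clause (a) forces a = true.
Unit clause (!d) forces d = false.
This assignment satisfies each clause.

a=true,  b=false,  c=true,  d=false,  e=false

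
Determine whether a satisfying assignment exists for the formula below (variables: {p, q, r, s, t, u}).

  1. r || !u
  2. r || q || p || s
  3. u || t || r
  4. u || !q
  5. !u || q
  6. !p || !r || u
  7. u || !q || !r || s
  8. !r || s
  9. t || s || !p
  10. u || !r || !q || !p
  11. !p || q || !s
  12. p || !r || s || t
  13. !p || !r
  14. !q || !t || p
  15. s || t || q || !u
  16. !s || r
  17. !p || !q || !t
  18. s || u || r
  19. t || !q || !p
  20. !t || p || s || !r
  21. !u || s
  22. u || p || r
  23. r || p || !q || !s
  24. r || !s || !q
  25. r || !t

Satisfiable

Branch on r: set r = true.
Unit clause (s) forces s = true.
Unit clause (!p) forces p = false.
Branch on u: set u = false.
Unit clause (!q) forces q = false.
All clauses hold; t can take either value.
A satisfying assignment: p: false, q: false, r: true, s: true, t: false, u: false.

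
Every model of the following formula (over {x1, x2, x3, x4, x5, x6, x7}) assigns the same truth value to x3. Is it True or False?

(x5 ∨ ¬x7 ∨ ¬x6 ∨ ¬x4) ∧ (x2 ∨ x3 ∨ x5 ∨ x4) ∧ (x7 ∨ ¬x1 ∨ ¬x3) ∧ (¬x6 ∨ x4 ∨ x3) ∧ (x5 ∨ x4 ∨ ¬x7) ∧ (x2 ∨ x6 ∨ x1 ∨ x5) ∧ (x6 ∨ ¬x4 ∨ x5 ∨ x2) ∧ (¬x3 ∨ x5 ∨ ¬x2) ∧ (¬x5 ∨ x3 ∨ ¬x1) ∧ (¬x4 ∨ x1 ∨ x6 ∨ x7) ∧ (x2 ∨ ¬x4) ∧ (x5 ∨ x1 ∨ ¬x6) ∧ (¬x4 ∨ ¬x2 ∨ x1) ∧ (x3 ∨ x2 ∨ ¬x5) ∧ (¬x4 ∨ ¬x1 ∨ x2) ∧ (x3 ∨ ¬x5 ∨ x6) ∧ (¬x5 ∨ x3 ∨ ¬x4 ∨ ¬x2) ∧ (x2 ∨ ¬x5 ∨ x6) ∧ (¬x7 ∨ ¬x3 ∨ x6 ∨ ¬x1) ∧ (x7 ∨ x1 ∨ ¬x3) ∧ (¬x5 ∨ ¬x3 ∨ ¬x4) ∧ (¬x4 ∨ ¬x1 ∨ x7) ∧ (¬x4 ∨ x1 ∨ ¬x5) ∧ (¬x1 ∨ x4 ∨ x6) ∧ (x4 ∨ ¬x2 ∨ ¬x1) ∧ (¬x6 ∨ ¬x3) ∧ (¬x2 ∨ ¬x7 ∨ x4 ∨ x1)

Suppose x3 = True.
(¬x6) alone gives x6 = False.
Try x7 = True.
(¬x1) alone gives x1 = False.
Try x5 = True.
(x2) alone gives x2 = True.
(¬x4) alone gives x4 = False.
But (x4) is also a unit clause — contradiction.
Undo x5 and try x5 = False.
(x4) alone gives x4 = True.
(x2) alone gives x2 = True.
But (¬x2) is also a unit clause — contradiction.
Neither x5 = True nor x5 = False works.
Undo x7 and try x7 = False.
(¬x1) alone gives x1 = False.
But (x1) is also a unit clause — contradiction.
Neither x7 = True nor x7 = False works.
So every satisfying assignment has x3 = False.

False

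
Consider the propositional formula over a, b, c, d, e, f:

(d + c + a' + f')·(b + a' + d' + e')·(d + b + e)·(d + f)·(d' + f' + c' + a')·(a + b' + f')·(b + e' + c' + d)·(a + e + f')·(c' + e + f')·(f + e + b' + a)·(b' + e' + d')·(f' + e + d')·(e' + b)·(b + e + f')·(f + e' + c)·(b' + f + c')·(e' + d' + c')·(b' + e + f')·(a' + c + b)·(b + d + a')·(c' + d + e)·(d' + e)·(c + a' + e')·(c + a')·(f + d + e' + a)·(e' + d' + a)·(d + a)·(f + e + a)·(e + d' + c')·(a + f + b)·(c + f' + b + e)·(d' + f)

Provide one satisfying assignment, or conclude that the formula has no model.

Try d = 0.
From the singleton clause (f), f = 1.
From the singleton clause (a), a = 1.
From the singleton clause (c), c = 1.
From the singleton clause (e), e = 1.
From the singleton clause (b), b = 1.
This assignment satisfies each clause.

a=1,  b=1,  c=1,  d=0,  e=1,  f=1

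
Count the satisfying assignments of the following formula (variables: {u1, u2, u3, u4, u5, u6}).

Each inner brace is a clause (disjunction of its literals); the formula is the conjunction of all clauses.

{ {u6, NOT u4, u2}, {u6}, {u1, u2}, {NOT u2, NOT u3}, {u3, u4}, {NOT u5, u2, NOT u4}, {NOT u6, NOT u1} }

There are 2^6 = 64 truth assignments over (u1, u2, u3, u4, u5, u6).
Split on u1. With u1 = true, the clauses containing u1 are satisfied and NOT u1 drops from the rest; 0 of the 2^5 = 32 assignments to the other variables satisfy what remains.
With u1 = false, by the same count on the reduced clause set, 2 assignments work.
(One model: u1=F, u2=T, u3=F, u4=T, u5=F, u6=T.)
Total: 0 + 2 = 2.

2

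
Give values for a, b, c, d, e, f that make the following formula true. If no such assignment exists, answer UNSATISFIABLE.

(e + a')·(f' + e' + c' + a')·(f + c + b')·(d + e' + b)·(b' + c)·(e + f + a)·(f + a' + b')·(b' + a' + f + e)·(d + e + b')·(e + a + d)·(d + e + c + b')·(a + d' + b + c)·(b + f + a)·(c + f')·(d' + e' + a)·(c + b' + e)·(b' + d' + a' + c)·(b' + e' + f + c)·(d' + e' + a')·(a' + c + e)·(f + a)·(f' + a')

Try e = 0.
From the singleton clause (a'), a = 0.
From the singleton clause (f), f = 1.
From the singleton clause (d), d = 1.
From the singleton clause (c), c = 1.
Every clause is now satisfied; b is unconstrained.

a ↦ 0; b ↦ 0; c ↦ 1; d ↦ 1; e ↦ 0; f ↦ 1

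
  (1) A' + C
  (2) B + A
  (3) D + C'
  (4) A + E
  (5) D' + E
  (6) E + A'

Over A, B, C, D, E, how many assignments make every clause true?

5

There are 2^5 = 32 truth assignments over (A, B, C, D, E).
Split on D. With D = 1, the clauses containing D are satisfied and D' drops from the rest; 4 of the 2^4 = 16 assignments to the other variables satisfy what remains.
With D = 0, by the same count on the reduced clause set, 1 assignment works.
(One model: A=F, B=T, C=F, D=F, E=T.)
Total: 4 + 1 = 5.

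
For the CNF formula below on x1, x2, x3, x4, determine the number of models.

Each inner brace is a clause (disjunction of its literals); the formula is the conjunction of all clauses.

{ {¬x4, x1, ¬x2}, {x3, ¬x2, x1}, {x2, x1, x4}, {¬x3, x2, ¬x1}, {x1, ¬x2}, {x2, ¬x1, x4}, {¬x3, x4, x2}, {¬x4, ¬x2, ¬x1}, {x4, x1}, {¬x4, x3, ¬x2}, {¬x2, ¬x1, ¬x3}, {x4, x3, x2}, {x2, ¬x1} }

There are 2^4 = 16 truth assignments over (x1, x2, x3, x4).
Check each against the 13 clauses (columns in the order x1, x2, x3, x4):
  F F F F  ✗ fails (x2 ∨ x1 ∨ x4)
  F F F T  ✓ satisfies all
  F F T F  ✗ fails (x2 ∨ x1 ∨ x4)
  F F T T  ✓ satisfies all
  F T F F  ✗ fails (x3 ∨ ¬x2 ∨ x1)
  F T F T  ✗ fails (¬x4 ∨ x1 ∨ ¬x2)
  F T T F  ✗ fails (x1 ∨ ¬x2)
  F T T T  ✗ fails (¬x4 ∨ x1 ∨ ¬x2)
  T F F F  ✗ fails (x2 ∨ ¬x1 ∨ x4)
  T F F T  ✗ fails (x2 ∨ ¬x1)
  T F T F  ✗ fails (¬x3 ∨ x2 ∨ ¬x1)
  T F T T  ✗ fails (¬x3 ∨ x2 ∨ ¬x1)
  T T F F  ✓ satisfies all
  T T F T  ✗ fails (¬x4 ∨ ¬x2 ∨ ¬x1)
  T T T F  ✗ fails (¬x2 ∨ ¬x1 ∨ ¬x3)
  T T T T  ✗ fails (¬x4 ∨ ¬x2 ∨ ¬x1)
3 of the 16 rows are models.

3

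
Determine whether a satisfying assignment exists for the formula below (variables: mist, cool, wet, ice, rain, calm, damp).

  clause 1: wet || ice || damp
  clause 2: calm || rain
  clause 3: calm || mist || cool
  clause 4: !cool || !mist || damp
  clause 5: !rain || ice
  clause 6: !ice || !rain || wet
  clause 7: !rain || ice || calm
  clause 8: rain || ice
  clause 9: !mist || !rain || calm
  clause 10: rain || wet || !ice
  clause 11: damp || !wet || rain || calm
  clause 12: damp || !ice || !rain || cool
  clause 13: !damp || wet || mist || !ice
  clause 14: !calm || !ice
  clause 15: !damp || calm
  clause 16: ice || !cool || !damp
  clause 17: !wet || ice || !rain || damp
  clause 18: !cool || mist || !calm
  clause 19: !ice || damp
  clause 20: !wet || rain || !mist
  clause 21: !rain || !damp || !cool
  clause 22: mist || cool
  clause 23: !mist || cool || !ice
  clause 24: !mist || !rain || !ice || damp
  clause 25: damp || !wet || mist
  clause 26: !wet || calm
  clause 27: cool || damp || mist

Case calm = true:
(!ice) alone gives ice = false.
(!rain) alone gives rain = false.
Now (rain) is unsatisfied and unit — conflict.
Backtrack on calm: now try calm = false.
(rain) alone gives rain = true.
(ice) alone gives ice = true.
(wet) alone gives wet = true.
Now (!wet) is unsatisfied and unit — conflict.
Neither calm = true nor calm = false works.
No assignment satisfies every clause.

No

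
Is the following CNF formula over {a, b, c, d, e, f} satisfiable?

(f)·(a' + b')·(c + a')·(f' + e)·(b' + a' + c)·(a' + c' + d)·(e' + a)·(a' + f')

Unsatisfiable

From the singleton clause (f), f = 1.
From the singleton clause (e), e = 1.
From the singleton clause (a), a = 1.
But (a') is also a unit clause — contradiction.
No assignment satisfies every clause.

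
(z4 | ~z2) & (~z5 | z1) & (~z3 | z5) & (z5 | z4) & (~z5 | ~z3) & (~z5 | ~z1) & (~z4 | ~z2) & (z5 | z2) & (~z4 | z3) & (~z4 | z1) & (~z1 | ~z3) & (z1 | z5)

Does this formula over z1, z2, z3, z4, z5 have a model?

No, unsatisfiable

Branch on z4: set z4 = 1.
(~z2) alone gives z2 = 0.
(z5) alone gives z5 = 1.
(z1) alone gives z1 = 1.
But (~z1) is also a unit clause — contradiction.
That branch fails; take z4 = 0 instead.
(~z2) alone gives z2 = 0.
(z5) alone gives z5 = 1.
(z1) alone gives z1 = 1.
But (~z1) is also a unit clause — contradiction.
Neither z4 = 1 nor z4 = 0 works.
No assignment satisfies every clause.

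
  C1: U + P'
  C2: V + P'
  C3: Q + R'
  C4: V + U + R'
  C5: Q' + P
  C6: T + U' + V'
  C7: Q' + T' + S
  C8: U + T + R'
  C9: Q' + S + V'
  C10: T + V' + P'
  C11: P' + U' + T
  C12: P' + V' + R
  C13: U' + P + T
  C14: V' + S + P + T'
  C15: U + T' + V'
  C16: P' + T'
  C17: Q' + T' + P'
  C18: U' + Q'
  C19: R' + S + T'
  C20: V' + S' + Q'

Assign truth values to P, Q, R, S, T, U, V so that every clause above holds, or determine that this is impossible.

P=0,  Q=0,  R=0,  S=1,  T=1,  U=0,  V=0

Suppose U = 0.
(P') alone gives P = 0.
(Q') alone gives Q = 0.
(R') alone gives R = 0.
Suppose T = 1.
(V') alone gives V = 0.
No clause remains; S is free.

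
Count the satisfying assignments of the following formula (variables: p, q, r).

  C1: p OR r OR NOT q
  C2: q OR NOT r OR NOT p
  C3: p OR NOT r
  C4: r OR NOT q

There are 2^3 = 8 truth assignments over (p, q, r).
Split on p. With p = true, the clauses containing p are satisfied and NOT p drops from the rest; 2 of the 2^2 = 4 assignments to the other variables satisfy what remains.
With p = false, by the same count on the reduced clause set, 1 assignment works.
(One model: p=F, q=F, r=F.)
Total: 2 + 1 = 3.

3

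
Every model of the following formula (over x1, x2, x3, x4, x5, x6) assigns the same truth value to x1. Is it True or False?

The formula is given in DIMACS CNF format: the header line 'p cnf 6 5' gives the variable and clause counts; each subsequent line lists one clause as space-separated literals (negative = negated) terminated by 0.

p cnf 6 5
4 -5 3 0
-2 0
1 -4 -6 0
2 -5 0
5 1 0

Suppose x1 = False.
From the singleton clause (¬x2), x2 = False.
From the singleton clause (¬x5), x5 = False.
But (x5) is also a unit clause — contradiction.
So every satisfying assignment has x1 = True.

True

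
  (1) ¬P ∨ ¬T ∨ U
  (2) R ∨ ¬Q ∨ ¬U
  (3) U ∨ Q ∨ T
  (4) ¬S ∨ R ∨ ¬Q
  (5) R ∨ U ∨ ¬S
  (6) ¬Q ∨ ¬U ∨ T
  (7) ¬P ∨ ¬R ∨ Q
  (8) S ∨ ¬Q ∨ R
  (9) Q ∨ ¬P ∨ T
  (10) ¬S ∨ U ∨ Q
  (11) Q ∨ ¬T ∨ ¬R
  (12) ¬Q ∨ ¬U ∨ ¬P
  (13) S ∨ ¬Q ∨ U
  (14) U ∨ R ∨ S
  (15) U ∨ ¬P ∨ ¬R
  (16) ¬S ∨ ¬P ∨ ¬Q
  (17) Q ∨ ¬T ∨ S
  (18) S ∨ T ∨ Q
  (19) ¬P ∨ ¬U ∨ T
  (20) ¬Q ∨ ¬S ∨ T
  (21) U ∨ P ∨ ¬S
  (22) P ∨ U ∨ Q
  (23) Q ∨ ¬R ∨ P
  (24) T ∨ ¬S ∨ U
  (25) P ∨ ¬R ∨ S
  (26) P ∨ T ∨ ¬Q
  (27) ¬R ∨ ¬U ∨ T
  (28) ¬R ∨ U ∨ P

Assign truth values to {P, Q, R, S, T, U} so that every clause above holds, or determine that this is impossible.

P ↦ False, Q ↦ False, R ↦ False, S ↦ True, T ↦ False, U ↦ True

Suppose P = False.
Suppose U = True.
Suppose R = False.
Unit clause (¬Q) forces Q = False.
Suppose T = False.
Unit clause (S) forces S = True.
Every clause now holds.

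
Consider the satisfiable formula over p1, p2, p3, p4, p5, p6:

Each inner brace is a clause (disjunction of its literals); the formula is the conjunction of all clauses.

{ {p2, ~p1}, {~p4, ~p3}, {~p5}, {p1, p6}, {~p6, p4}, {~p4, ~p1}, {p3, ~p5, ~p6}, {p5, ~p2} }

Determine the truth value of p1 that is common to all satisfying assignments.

Suppose p1 = 1.
Unit clause (p2) forces p2 = 1.
Unit clause (~p5) forces p5 = 0.
Now (p5) is unsatisfied and unit — conflict.
So every satisfying assignment has p1 = False.

False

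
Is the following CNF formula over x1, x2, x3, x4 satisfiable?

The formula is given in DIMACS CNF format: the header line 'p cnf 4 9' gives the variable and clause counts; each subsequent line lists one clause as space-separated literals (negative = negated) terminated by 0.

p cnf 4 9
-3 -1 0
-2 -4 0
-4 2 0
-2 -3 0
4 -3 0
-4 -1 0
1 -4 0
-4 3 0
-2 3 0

Branch on x3: set x3 = False.
(¬x4) alone gives x4 = False.
(¬x2) alone gives x2 = False.
Every clause is now satisfied; x1 is unconstrained.
A satisfying assignment: x1: False; x2: False; x3: False; x4: False.

Satisfiable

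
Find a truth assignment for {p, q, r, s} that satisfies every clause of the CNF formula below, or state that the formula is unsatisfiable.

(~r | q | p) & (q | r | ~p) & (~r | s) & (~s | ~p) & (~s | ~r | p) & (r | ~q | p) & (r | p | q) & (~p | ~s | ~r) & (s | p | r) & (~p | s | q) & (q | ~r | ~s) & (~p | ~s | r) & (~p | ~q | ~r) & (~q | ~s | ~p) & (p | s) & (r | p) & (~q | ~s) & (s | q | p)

Case r = 0:
Unit clause (p) forces p = 1.
Unit clause (q) forces q = 1.
Unit clause (~s) forces s = 0.
This assignment satisfies each clause.

p: 1; q: 1; r: 0; s: 0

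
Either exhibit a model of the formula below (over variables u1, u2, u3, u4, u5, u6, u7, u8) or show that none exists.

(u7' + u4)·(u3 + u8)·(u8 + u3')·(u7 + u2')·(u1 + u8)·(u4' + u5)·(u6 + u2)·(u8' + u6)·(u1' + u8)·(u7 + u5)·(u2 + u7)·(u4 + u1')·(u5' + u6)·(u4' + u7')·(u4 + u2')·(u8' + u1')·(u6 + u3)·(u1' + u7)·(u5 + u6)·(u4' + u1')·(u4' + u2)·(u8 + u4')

UNSATISFIABLE

Suppose u7 = 0.
(u2') alone gives u2 = 0.
But (u2) is also a unit clause — contradiction.
Undo u7 and try u7 = 1.
(u4) alone gives u4 = 1.
But (u4') is also a unit clause — contradiction.
Neither u7 = 1 nor u7 = 0 works.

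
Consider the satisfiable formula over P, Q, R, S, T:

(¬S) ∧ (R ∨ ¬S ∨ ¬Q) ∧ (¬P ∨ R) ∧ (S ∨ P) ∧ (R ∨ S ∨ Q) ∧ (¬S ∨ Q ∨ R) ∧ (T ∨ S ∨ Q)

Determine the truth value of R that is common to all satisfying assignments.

True

Suppose R = False.
Unit clause (¬S) forces S = False.
Unit clause (¬P) forces P = False.
That conflicts with the unit clause (P).
So every satisfying assignment has R = True.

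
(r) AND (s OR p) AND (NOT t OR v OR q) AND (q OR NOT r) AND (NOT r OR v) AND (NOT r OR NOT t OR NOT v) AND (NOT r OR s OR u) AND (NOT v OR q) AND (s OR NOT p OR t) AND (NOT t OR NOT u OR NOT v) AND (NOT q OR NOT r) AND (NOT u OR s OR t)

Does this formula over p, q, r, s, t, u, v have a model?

(r) alone gives r = true.
(q) alone gives q = true.
But (NOT q) is also a unit clause — contradiction.
No assignment satisfies every clause.

No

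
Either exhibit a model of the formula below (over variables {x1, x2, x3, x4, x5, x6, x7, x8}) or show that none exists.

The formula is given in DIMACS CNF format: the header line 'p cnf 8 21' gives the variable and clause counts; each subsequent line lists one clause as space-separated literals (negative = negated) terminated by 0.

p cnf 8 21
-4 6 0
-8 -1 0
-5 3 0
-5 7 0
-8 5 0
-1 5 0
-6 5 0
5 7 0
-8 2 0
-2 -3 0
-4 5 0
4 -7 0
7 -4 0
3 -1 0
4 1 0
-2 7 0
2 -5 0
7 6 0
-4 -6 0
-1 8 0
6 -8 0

Case x4 = False:
The clause (¬x7) is unit, so x7 = False.
The clause (¬x5) is unit, so x5 = False.
That conflicts with the unit clause (x5).
Undo x4 and try x4 = True.
The clause (x6) is unit, so x6 = True.
That conflicts with the unit clause (¬x6).
Neither x4 = True nor x4 = False works.

UNSATISFIABLE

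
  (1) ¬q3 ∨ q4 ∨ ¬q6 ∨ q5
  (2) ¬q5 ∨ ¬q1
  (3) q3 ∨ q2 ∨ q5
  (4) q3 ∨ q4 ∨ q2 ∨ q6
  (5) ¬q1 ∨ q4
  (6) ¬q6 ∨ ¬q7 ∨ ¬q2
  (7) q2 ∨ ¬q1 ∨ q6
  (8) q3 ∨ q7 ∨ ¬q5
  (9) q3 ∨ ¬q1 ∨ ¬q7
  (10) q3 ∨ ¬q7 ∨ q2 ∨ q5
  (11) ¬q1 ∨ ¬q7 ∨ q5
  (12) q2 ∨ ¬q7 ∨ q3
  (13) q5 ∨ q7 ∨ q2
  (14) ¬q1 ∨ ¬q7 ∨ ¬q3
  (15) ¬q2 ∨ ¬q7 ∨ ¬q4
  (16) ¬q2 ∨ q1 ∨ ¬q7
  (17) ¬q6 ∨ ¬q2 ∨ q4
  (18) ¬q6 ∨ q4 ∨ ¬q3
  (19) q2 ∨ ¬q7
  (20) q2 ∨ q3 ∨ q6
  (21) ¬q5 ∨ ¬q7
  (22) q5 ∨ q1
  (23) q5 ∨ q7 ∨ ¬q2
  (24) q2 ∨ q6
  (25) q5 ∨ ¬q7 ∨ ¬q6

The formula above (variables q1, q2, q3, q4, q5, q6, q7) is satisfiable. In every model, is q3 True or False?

Suppose q3 = False.
Branch on q5: set q5 = False.
(q2) alone gives q2 = True.
(q1) alone gives q1 = True.
(q4) alone gives q4 = True.
(¬q7) alone gives q7 = False.
Now (q7) is unsatisfied and unit — conflict.
Backtrack on q5: now try q5 = True.
(¬q1) alone gives q1 = False.
(q7) alone gives q7 = True.
Now (¬q7) is unsatisfied and unit — conflict.
Either choice for q5 ends in contradiction.
So every satisfying assignment has q3 = True.

True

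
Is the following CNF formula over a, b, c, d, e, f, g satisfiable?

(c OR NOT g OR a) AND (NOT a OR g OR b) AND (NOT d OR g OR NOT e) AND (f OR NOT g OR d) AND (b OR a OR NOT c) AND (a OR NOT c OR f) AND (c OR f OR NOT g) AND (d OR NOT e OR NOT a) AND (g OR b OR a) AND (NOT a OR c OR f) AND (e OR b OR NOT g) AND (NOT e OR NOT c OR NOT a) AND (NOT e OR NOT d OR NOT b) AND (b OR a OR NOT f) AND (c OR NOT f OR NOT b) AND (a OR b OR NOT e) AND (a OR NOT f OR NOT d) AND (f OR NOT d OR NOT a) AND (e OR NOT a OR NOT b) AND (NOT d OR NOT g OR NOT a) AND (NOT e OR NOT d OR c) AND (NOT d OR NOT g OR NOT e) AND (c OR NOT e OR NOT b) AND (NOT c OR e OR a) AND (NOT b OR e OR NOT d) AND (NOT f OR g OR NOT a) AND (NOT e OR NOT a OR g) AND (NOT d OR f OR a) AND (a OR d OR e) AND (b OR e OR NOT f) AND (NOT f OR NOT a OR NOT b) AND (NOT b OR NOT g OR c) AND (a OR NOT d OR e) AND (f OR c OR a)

Yes, satisfiable

Suppose c = true.
Suppose b = true.
Suppose a = false.
(f) alone gives f = true.
(NOT d) alone gives d = false.
(e) alone gives e = true.
Every clause is now satisfied; g is unconstrained.
A satisfying assignment: a ↦ false, b ↦ true, c ↦ true, d ↦ false, e ↦ true, f ↦ true, g ↦ true.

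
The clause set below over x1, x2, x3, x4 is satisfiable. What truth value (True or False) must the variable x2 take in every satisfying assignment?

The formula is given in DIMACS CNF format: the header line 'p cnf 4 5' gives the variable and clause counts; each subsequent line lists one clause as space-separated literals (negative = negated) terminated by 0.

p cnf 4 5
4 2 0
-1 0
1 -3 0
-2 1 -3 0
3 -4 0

Suppose x2 = False.
Unit clause (x4) forces x4 = True.
Unit clause (¬x1) forces x1 = False.
Unit clause (¬x3) forces x3 = False.
Now (x3) is unsatisfied and unit — conflict.
So every satisfying assignment has x2 = True.

True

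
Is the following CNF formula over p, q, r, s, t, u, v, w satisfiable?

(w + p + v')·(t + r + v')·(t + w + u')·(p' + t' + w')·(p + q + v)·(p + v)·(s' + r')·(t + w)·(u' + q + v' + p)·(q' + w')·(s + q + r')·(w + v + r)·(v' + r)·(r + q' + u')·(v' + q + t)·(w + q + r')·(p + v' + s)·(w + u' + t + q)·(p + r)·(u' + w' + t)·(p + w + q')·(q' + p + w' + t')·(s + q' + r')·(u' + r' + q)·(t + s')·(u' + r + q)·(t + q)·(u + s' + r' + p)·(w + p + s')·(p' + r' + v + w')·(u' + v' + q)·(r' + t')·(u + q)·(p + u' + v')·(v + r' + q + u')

Try p = 1.
Try t = 0.
Unit clause (w) forces w = 1.
Unit clause (q') forces q = 0.
That conflicts with the unit clause (q).
Undo t and try t = 1.
Unit clause (w') forces w = 0.
Unit clause (r') forces r = 0.
Unit clause (v) forces v = 1.
That conflicts with the unit clause (v').
Both values of t lead to a conflict.
Undo p and try p = 0.
Unit clause (v) forces v = 1.
Unit clause (w) forces w = 1.
Unit clause (q') forces q = 0.
Unit clause (u') forces u = 0.
That conflicts with the unit clause (u).
Both values of p lead to a conflict.
No assignment satisfies every clause.

No, unsatisfiable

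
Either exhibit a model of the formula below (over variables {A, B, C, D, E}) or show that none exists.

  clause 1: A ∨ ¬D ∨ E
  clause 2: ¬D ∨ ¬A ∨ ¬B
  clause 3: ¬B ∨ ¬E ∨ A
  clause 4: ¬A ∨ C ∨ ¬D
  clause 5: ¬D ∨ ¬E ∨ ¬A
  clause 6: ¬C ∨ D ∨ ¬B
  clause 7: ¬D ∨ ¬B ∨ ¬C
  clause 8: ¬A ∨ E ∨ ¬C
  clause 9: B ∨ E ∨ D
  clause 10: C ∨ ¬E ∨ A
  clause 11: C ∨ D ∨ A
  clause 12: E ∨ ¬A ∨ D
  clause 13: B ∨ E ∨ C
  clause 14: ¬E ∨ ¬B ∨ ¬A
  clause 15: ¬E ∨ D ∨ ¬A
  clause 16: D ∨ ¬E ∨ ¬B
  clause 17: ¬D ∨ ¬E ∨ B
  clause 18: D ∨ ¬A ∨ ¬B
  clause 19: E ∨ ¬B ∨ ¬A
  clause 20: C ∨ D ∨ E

A=False, B=False, C=True, D=False, E=True

Suppose A = False.
Suppose D = False.
Unit clause (C) forces C = True.
Unit clause (¬B) forces B = False.
Unit clause (E) forces E = True.
All clauses are satisfied.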